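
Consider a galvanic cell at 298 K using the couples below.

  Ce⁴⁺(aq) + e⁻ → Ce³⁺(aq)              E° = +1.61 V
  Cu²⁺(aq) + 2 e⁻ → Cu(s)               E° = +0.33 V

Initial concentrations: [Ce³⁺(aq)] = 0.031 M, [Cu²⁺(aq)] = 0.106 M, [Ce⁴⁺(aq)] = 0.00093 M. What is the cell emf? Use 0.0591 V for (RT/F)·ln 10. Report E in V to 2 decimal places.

+1.22 V

Ce⁴⁺/Ce³⁺ is reduced (cathode, E° = +1.61 V) and Cu²⁺/Cu is oxidized (anode).
E°cell = +1.61 − (+0.33) = +1.28 V, with n = 2 electrons transferred.
The balanced reaction is 2 Ce⁴⁺(aq) + Cu(s) → 2 Ce³⁺(aq) + Cu²⁺(aq), so Q = ([Ce³⁺(aq)]^2·[Cu²⁺(aq)]) / [Ce⁴⁺(aq)]^2 = 118 and log Q = 2.071.
E = E° − (0.0591/n)·log Q = +1.28 − (0.0591/2)(2.071) = +1.22 V.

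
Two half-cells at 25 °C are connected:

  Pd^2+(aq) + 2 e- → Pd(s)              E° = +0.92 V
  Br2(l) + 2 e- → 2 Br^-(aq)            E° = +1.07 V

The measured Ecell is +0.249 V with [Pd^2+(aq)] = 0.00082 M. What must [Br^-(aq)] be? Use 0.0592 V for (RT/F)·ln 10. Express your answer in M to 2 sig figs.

0.74 M

With Br₂/Br⁻ at the cathode and Pd²⁺/Pd at the anode, E°cell = +1.07 − (+0.92) = +0.15 V (n = 2).
Rearranging E = E° − (0.0592/n)·log Q gives log Q = 2(+0.15 − (+0.249))/0.0592 = −3.345.
Balancing electrons gives Br2(l) + Pd(s) → 2 Br^-(aq) + Pd^2+(aq); thus Q = [Br^-(aq)]^2·[Pd^2+(aq)].
Substituting the known concentrations and solving, log [Br^-(aq)] = −0.129 and [Br^-(aq)] = 0.74 M.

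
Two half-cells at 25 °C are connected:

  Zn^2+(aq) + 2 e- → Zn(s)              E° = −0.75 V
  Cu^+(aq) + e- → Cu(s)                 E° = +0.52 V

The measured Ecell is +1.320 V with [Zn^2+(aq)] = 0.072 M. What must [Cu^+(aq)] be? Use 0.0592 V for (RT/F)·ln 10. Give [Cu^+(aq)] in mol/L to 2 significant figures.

1.9 M

Cu⁺/Cu is the cathode (higher E°); E°cell = +0.52 − (−0.75) = +1.27 V with n = 2.
Rearranging E = E° − (0.0592/n)·log Q gives log Q = 2(+1.27 − (+1.320))/0.0592 = −1.689.
For 2 Cu^+(aq) + Zn(s) → 2 Cu(s) + Zn^2+(aq), the reaction quotient is Q = [Zn^2+(aq)] / [Cu^+(aq)]^2.
Isolating [Cu^+(aq)] in Q = 10^{−1.689} yields log [Cu^+(aq)] = 0.273, i.e. 1.9 M.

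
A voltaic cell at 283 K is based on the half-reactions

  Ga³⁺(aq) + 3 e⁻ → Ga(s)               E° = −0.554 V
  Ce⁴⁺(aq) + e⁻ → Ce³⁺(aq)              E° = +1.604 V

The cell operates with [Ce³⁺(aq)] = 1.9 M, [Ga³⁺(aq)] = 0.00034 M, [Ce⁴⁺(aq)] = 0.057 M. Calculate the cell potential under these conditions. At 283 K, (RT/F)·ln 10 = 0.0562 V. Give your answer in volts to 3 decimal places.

+2.137 V

Ce⁴⁺/Ce³⁺ is reduced (cathode, E° = +1.604 V) and Ga³⁺/Ga is oxidized (anode).
The standard potential is +1.604 − (−0.554) = +2.158 V and the balanced reaction transfers n = 3 electrons.
Balancing gives 3 Ce⁴⁺(aq) + Ga(s) → 3 Ce³⁺(aq) + Ga³⁺(aq); hence Q = ([Ce³⁺(aq)]^3·[Ga³⁺(aq)]) / [Ce⁴⁺(aq)]^3 = 12.6 (log Q = 1.100).
E = E° − (0.0562/n)·log Q = +2.158 − (0.0562/3)(1.100) = +2.137 V.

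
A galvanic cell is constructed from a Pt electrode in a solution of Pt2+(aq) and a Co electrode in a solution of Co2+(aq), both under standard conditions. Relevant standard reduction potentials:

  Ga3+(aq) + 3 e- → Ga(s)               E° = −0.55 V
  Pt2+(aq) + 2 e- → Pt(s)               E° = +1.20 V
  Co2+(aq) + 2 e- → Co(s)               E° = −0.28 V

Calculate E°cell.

+1.48 V

The Pt²⁺/Pt couple has the higher E°, so Pt ion is reduced (cathode) and Co is oxidized (anode).
E°cell = E°(cathode) − E°(anode) = +1.20 − (−0.28) = +1.48 V.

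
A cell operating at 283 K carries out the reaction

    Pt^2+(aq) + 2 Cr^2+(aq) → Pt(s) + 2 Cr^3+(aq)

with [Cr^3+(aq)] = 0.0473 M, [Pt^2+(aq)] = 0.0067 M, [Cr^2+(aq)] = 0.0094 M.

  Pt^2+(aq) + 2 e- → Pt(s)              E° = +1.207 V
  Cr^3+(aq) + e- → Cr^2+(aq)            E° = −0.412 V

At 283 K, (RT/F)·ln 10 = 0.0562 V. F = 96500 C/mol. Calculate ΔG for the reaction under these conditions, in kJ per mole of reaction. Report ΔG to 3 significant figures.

−293 kJ/mol

E°cell = +1.207 − (−0.412) = +1.619 V; the balanced reaction transfers n = 2 electrons.
Q = [Cr^3+(aq)]^2 / ([Pt^2+(aq)]·[Cr^2+(aq)]^2) = 3.78×10^3, so log Q = 3.577 and E = +1.619 − (0.0562/2)(3.577) = +1.5185 V.
Finally ΔG = −nFE = −(2)(96500 C/mol)(+1.5185 V) = −293 kJ/mol.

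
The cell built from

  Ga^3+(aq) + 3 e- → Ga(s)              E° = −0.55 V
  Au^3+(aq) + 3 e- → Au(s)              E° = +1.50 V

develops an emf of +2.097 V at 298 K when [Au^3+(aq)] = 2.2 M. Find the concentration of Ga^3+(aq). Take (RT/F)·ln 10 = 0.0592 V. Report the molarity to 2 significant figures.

Au³⁺/Au is the cathode (higher E°); E°cell = +1.50 − (−0.55) = +2.05 V with n = 3.
Since E = E° − (0.0592/n)·log Q, log Q = n(E° − E)/0.0592 = −2.382.
The balanced reaction is Au^3+(aq) + Ga(s) → Au(s) + Ga^3+(aq), so Q = [Ga^3+(aq)] / [Au^3+(aq)].
Solving for the unknown gives log [Ga^3+(aq)] = −2.040, so [Ga^3+(aq)] ≈ 0.0091 M.

0.0091 M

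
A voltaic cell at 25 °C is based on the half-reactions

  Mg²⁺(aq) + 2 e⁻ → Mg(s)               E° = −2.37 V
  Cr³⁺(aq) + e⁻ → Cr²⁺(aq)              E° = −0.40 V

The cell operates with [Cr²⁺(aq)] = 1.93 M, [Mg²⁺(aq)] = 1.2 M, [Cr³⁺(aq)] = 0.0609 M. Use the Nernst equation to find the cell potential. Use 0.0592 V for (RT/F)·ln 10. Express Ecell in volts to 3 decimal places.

+1.879 V

Cr³⁺/Cr²⁺ is reduced (cathode, E° = −0.40 V) and Mg²⁺/Mg is oxidized (anode).
E°cell = E°cat − E°an = −0.40 − (−2.37) = +1.97 V; n = 2.
Balancing gives 2 Cr³⁺(aq) + Mg(s) → 2 Cr²⁺(aq) + Mg²⁺(aq); hence Q = ([Cr²⁺(aq)]^2·[Mg²⁺(aq)]) / [Cr³⁺(aq)]^2 = 1.21×10^3 (log Q = 3.081).
By the Nernst equation, E = +1.97 − (0.0592/2)·(3.081) = +1.879 V.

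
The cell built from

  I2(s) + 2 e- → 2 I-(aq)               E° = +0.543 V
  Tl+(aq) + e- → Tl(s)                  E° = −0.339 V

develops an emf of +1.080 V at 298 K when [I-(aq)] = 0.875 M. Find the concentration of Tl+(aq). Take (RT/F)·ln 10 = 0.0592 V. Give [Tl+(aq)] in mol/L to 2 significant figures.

0.00052 M

I₂/I⁻ is the cathode (higher E°); E°cell = +0.543 − (−0.339) = +0.882 V with n = 2.
Rearranging E = E° − (0.0592/n)·log Q gives log Q = 2(+0.882 − (+1.080))/0.0592 = −6.689.
For I2(s) + 2 Tl(s) → 2 I-(aq) + 2 Tl+(aq), the reaction quotient is Q = [I-(aq)]^2·[Tl+(aq)]^2.
Solving for the unknown gives log [Tl+(aq)] = −3.287, so [Tl+(aq)] ≈ 0.00052 M.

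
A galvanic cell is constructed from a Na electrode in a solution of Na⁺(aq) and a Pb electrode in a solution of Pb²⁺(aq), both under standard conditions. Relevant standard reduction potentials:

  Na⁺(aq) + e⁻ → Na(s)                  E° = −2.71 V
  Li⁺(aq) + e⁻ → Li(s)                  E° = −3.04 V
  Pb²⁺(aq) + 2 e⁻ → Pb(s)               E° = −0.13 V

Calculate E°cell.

+2.58 V

Of the two couples in this cell, the one with the more positive reduction potential is reduced at the cathode: here that is Pb²⁺/Pb (−0.13 V); Na⁺/Na (−2.71 V) is the anode.
E°cell = E°(cathode) − E°(anode) = −0.13 − (−2.71) = +2.58 V.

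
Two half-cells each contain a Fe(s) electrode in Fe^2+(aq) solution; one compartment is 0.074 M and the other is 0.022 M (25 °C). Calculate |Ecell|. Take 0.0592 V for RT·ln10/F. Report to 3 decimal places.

0.016 V

For a concentration cell E°cell = 0, since both electrodes use the same couple.
The compartment with the higher Fe^2+(aq) concentration (0.074 M) acts as the cathode; ions are reduced there and produced at the dilute (0.022 M) anode.
With n = 2, Ecell = −(0.0592/2)·log([dilute]/[conc]) = −(0.0592/2)·log(0.022/0.074) = +0.016 V.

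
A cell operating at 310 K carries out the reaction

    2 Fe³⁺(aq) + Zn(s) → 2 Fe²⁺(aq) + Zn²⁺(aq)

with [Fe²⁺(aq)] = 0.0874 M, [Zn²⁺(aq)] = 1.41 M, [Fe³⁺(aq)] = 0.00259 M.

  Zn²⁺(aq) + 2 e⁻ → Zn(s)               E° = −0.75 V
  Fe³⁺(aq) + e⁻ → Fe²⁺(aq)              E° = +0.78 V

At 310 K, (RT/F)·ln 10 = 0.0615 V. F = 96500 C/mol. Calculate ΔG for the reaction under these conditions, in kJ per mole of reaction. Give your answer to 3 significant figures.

The standard cell potential is +0.78 − (−0.75) = +1.53 V, with n = 2 electrons in the balanced equation.
The reaction quotient is ([Fe²⁺(aq)]^2·[Zn²⁺(aq)]) / [Fe³⁺(aq)]^2 = 1.61×10^3; by Nernst, E = +1.53 − (0.0615/2)(3.206) = +1.4314 V.
ΔG = −nFE = −(2)(96500)(+1.4314) J/mol = −276 kJ/mol.

−276 kJ/mol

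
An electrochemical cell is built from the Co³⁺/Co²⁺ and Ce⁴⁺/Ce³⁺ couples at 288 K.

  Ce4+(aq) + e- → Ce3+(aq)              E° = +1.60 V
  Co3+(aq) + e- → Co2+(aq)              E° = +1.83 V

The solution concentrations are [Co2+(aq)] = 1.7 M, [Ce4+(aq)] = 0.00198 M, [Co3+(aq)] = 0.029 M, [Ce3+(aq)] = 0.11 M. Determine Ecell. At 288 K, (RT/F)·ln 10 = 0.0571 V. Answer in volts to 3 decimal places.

Since E°(Co³⁺/Co²⁺) > E°(Ce⁴⁺/Ce³⁺), Co³⁺/Co²⁺ serves as the cathode.
E°cell = E°cat − E°an = +1.83 − (+1.60) = +0.23 V; n = 1.
The balanced reaction is Co3+(aq) + Ce3+(aq) → Co2+(aq) + Ce4+(aq), so Q = ([Co2+(aq)]·[Ce4+(aq)]) / ([Co3+(aq)]·[Ce3+(aq)]) = 1.06 and log Q = 0.023.
By the Nernst equation, E = +0.23 − (0.0571/1)·(0.023) = +0.229 V.

+0.229 V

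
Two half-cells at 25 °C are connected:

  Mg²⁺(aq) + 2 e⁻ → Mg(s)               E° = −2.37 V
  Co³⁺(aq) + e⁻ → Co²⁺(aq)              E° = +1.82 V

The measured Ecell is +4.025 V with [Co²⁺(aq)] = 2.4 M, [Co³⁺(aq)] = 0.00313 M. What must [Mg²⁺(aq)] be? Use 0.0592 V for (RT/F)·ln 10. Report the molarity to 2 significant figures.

The Co³⁺/Co²⁺ couple has the larger reduction potential, so it is the cathode: E°cell = +1.82 − (−2.37) = +4.19 V and n = 2.
Since E = E° − (0.0592/n)·log Q, log Q = n(E° − E)/0.0592 = 5.574.
The balanced reaction is 2 Co³⁺(aq) + Mg(s) → 2 Co²⁺(aq) + Mg²⁺(aq), so Q = ([Co²⁺(aq)]^2·[Mg²⁺(aq)]) / [Co³⁺(aq)]^2.
Substituting the known concentrations and solving, log [Mg²⁺(aq)] = −0.195 and [Mg²⁺(aq)] = 0.64 M.

0.64 M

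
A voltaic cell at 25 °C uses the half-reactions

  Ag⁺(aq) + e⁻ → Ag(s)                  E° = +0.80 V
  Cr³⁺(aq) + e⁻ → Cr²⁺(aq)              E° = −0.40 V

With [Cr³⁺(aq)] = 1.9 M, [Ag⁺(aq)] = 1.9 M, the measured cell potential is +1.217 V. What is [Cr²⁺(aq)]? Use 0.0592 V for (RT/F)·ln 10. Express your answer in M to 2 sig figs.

With Ag⁺/Ag at the cathode and Cr³⁺/Cr²⁺ at the anode, E°cell = +0.80 − (−0.40) = +1.20 V (n = 1).
From the Nernst equation, log Q = n(E° − E)/0.0592 = 1·(+1.20 − (+1.217))/0.0592 = −0.287.
Balancing electrons gives Ag⁺(aq) + Cr²⁺(aq) → Ag(s) + Cr³⁺(aq); thus Q = [Cr³⁺(aq)] / ([Ag⁺(aq)]·[Cr²⁺(aq)]).
Isolating [Cr²⁺(aq)] in Q = 10^{−0.287} yields log [Cr²⁺(aq)] = 0.287, i.e. 1.9 M.

1.9 M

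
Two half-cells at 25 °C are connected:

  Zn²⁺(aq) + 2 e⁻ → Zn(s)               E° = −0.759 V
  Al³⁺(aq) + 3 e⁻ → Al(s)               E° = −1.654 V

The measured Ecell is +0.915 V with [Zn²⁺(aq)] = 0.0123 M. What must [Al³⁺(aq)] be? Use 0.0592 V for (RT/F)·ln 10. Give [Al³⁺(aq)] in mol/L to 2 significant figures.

With Zn²⁺/Zn at the cathode and Al³⁺/Al at the anode, E°cell = −0.759 − (−1.654) = +0.895 V (n = 6).
Rearranging E = E° − (0.0592/n)·log Q gives log Q = 6(+0.895 − (+0.915))/0.0592 = −2.027.
Balancing electrons gives 3 Zn²⁺(aq) + 2 Al(s) → 3 Zn(s) + 2 Al³⁺(aq); thus Q = [Al³⁺(aq)]^2 / [Zn²⁺(aq)]^3.
Substituting the known concentrations and solving, log [Al³⁺(aq)] = −3.879 and [Al³⁺(aq)] = 0.00013 M.

0.00013 M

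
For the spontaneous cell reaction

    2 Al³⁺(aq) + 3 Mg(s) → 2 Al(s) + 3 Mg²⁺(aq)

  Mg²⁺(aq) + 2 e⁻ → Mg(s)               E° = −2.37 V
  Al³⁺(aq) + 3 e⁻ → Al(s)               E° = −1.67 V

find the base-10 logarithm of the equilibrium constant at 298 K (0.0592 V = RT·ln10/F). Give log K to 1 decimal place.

The Al³⁺/Al couple is reduced (cathode); E°cell = −1.67 − (−2.37) = +0.70 V with n = 6.
At equilibrium E = 0, so log K = nE°cell / 0.0592 = (6)(+0.70) / 0.0592 = 70.9.

log K = 70.9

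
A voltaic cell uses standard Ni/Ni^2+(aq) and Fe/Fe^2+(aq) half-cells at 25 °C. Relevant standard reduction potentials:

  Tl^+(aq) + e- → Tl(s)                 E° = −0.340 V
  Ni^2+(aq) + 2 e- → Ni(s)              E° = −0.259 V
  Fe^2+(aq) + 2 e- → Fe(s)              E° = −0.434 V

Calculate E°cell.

+0.175 V

The Ni²⁺/Ni couple has the higher E°, so Ni ion is reduced (cathode) and Fe is oxidized (anode).
E°cell = E°(cathode) − E°(anode) = −0.259 − (−0.434) = +0.175 V.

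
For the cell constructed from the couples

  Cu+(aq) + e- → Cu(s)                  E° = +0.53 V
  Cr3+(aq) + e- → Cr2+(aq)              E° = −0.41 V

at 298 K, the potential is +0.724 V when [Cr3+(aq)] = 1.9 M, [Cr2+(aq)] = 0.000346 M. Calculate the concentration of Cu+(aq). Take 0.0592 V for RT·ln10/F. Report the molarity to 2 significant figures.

With Cu⁺/Cu at the cathode and Cr³⁺/Cr²⁺ at the anode, E°cell = +0.53 − (−0.41) = +0.94 V (n = 1).
From the Nernst equation, log Q = n(E° − E)/0.0592 = 1·(+0.94 − (+0.724))/0.0592 = 3.649.
For Cu+(aq) + Cr2+(aq) → Cu(s) + Cr3+(aq), the reaction quotient is Q = [Cr3+(aq)] / ([Cu+(aq)]·[Cr2+(aq)]).
Isolating [Cu+(aq)] in Q = 10^{3.649} yields log [Cu+(aq)] = 0.091, i.e. 1.2 M.

1.2 M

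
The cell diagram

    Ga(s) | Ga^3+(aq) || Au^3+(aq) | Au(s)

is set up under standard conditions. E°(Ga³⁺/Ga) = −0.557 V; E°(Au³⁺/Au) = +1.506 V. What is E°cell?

By convention the left-hand electrode in cell notation is the anode (oxidation) and the right-hand electrode is the cathode (reduction).
E°cell = E°(right) − E°(left) = +1.506 − (−0.557) = +2.063 V.

+2.063 V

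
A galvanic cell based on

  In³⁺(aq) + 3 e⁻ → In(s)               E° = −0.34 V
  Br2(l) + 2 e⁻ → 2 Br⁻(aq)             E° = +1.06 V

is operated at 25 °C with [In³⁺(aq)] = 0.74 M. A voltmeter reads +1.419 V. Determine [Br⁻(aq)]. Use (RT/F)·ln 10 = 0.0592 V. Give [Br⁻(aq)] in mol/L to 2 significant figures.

0.53 M

The Br₂/Br⁻ couple has the larger reduction potential, so it is the cathode: E°cell = +1.06 − (−0.34) = +1.40 V and n = 6.
Rearranging E = E° − (0.0592/n)·log Q gives log Q = 6(+1.40 − (+1.419))/0.0592 = −1.926.
The balanced reaction is 3 Br2(l) + 2 In(s) → 6 Br⁻(aq) + 2 In³⁺(aq), so Q = [Br⁻(aq)]^6·[In³⁺(aq)]^2.
Isolating [Br⁻(aq)] in Q = 10^{−1.926} yields log [Br⁻(aq)] = −0.277, i.e. 0.53 M.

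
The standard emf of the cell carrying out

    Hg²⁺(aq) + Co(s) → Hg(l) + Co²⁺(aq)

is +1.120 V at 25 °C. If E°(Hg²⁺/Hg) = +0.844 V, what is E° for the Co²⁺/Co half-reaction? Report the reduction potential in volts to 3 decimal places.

In the reaction as written the Hg²⁺/Hg couple is reduced (cathode) and Co²⁺/Co is oxidized (anode), so E°cell = E°(Hg²⁺/Hg) − E°(Co²⁺/Co).
E°(Co²⁺/Co) = E°(cathode) − E°cell = +0.844 − (+1.120) = −0.276 V.

−0.276 V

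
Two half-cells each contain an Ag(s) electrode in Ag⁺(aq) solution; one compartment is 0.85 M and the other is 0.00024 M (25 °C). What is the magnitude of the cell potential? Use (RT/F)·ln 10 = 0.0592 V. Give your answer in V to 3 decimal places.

0.210 V

For a concentration cell E°cell = 0, since both electrodes use the same couple.
The compartment with the higher Ag⁺(aq) concentration (0.85 M) acts as the cathode; ions are reduced there and produced at the dilute (0.00024 M) anode.
With n = 1, Ecell = −(0.0592/1)·log([dilute]/[conc]) = −(0.0592/1)·log(0.00024/0.85) = +0.210 V.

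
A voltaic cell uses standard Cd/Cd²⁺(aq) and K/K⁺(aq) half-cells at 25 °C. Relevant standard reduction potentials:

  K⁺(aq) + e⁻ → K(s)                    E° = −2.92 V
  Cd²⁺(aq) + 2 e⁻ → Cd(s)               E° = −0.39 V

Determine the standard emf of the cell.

+2.53 V

Of the two couples in this cell, the one with the more positive reduction potential is reduced at the cathode: here that is Cd²⁺/Cd (−0.39 V); K⁺/K (−2.92 V) is the anode.
E°cell = E°(cathode) − E°(anode) = −0.39 − (−2.92) = +2.53 V.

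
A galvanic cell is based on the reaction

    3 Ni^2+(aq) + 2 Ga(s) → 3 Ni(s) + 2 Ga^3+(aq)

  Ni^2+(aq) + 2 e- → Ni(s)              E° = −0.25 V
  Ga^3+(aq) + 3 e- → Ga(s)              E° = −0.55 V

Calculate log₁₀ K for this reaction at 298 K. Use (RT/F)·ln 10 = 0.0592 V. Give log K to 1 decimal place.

The Ni²⁺/Ni couple is reduced (cathode); E°cell = −0.25 − (−0.55) = +0.30 V with n = 6.
At equilibrium E = 0, so log K = nE°cell / 0.0592 = (6)(+0.30) / 0.0592 = 30.4.

log K = 30.4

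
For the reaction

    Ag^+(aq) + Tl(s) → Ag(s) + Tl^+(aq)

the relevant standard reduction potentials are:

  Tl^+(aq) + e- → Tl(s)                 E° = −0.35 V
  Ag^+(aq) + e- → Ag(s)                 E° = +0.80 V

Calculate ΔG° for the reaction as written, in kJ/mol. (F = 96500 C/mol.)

−111 kJ/mol

In the reaction as written Ag^+(aq) is reduced, so the Ag⁺/Ag couple is the cathode and Tl⁺/Tl is the anode.
E°cell = +0.80 − (−0.35) = +1.15 V; balancing electrons gives n = 1.
ΔG° = −nFE°cell = −(1)(96500)(+1.15) J/mol = −111 kJ/mol.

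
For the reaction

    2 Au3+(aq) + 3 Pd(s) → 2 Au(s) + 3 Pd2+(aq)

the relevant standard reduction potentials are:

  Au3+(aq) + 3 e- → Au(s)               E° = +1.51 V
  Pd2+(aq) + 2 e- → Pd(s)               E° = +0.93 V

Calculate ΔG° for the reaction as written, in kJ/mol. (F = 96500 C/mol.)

−336 kJ/mol

In the reaction as written Au3+(aq) is reduced, so the Au³⁺/Au couple is the cathode and Pd²⁺/Pd is the anode.
E°cell = +1.51 − (+0.93) = +0.58 V; balancing electrons gives n = 6.
ΔG° = −nFE°cell = −(6)(96500)(+0.58) J/mol = −336 kJ/mol.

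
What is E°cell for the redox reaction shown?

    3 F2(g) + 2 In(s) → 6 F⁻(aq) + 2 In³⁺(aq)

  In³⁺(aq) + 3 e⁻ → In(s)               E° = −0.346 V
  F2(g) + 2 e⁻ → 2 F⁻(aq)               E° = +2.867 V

In the reaction as written, F2(g) is reduced (cathode) and In³⁺(aq) is produced by oxidation at the anode.
E°cell = E°(cathode) − E°(anode) = +2.867 − (−0.346) = +3.213 V.

+3.213 V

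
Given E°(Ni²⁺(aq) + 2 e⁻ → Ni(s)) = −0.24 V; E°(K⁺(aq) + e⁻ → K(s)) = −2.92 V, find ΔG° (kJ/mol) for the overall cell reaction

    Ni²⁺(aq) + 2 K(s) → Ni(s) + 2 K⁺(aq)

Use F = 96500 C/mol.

In the reaction as written Ni²⁺(aq) is reduced, so the Ni²⁺/Ni couple is the cathode and K⁺/K is the anode.
E°cell = −0.24 − (−2.92) = +2.68 V; balancing electrons gives n = 2.
ΔG° = −nFE°cell = −(2)(96500)(+2.68) J/mol = −517 kJ/mol.

−517 kJ/mol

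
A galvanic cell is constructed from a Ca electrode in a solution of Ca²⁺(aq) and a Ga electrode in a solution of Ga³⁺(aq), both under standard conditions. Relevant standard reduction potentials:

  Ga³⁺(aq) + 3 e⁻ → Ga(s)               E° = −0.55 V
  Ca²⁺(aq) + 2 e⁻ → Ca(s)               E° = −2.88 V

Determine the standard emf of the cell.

The Ga³⁺/Ga couple has the higher E°, so Ga ion is reduced (cathode) and Ca is oxidized (anode).
E°cell = E°(cathode) − E°(anode) = −0.55 − (−2.88) = +2.33 V.

+2.33 V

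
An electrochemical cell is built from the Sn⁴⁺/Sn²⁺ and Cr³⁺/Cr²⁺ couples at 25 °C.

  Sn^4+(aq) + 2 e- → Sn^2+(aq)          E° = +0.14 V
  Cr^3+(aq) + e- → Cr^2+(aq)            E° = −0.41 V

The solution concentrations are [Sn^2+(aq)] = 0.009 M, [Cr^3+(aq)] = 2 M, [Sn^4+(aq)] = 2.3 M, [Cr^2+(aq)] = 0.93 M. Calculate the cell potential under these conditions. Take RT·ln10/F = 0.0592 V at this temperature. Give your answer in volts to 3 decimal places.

+0.602 V

Since E°(Sn⁴⁺/Sn²⁺) > E°(Cr³⁺/Cr²⁺), Sn⁴⁺/Sn²⁺ serves as the cathode.
E°cell = E°cat − E°an = +0.14 − (−0.41) = +0.55 V; n = 2.
The balanced reaction is Sn^4+(aq) + 2 Cr^2+(aq) → Sn^2+(aq) + 2 Cr^3+(aq), so Q = ([Sn^2+(aq)]·[Cr^3+(aq)]^2) / ([Sn^4+(aq)]·[Cr^2+(aq)]^2) = 0.0181 and log Q = −1.742.
Applying E = E° − (RT ln10/nF)·log Q gives +0.55 − (0.0592/2)(−1.742) = +0.602 V.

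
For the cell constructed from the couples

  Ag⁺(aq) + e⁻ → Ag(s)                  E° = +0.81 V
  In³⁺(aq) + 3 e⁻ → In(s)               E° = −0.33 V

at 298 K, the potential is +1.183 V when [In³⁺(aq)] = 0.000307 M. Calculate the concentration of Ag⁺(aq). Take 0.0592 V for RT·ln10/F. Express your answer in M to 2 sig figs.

0.36 M

The Ag⁺/Ag couple has the larger reduction potential, so it is the cathode: E°cell = +0.81 − (−0.33) = +1.14 V and n = 3.
From the Nernst equation, log Q = n(E° − E)/0.0592 = 3·(+1.14 − (+1.183))/0.0592 = −2.179.
Balancing electrons gives 3 Ag⁺(aq) + In(s) → 3 Ag(s) + In³⁺(aq); thus Q = [In³⁺(aq)] / [Ag⁺(aq)]^3.
Solving for the unknown gives log [Ag⁺(aq)] = −0.445, so [Ag⁺(aq)] ≈ 0.36 M.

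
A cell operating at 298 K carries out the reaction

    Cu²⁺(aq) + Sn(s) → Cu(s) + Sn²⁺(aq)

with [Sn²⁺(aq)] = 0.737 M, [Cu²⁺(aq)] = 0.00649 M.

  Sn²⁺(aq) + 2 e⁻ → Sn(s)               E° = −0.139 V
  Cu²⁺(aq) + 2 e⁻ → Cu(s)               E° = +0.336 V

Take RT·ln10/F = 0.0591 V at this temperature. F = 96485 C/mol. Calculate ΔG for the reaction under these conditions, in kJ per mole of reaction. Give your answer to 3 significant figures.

−79.9 kJ/mol

With Cu²⁺/Cu reduced at the cathode, E°cell = +0.336 − (−0.139) = +0.475 V and n = 2.
Here Q = [Sn²⁺(aq)] / [Cu²⁺(aq)] = 114 (log Q = 2.055), giving E = +0.475 − (0.0591/2)·(2.055) = +0.4143 V.
Finally ΔG = −nFE = −(2)(96485 C/mol)(+0.4143 V) = −79.9 kJ/mol.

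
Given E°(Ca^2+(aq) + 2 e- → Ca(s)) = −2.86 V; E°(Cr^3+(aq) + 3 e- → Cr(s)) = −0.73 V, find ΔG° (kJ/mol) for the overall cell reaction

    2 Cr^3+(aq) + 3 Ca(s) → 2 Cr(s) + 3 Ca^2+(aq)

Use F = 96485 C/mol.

−1233 kJ/mol

In the reaction as written Cr^3+(aq) is reduced, so the Cr³⁺/Cr couple is the cathode and Ca²⁺/Ca is the anode.
E°cell = −0.73 − (−2.86) = +2.13 V; balancing electrons gives n = 6.
ΔG° = −nFE°cell = −(6)(96485)(+2.13) J/mol = −1233 kJ/mol.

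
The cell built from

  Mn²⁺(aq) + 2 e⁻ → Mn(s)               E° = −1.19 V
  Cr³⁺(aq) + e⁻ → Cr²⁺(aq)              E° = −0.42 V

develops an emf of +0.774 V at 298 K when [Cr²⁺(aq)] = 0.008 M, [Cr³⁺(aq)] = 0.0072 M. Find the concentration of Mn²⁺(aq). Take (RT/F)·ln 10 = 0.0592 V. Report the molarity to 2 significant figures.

Cr³⁺/Cr²⁺ is the cathode (higher E°); E°cell = −0.42 − (−1.19) = +0.77 V with n = 2.
Since E = E° − (0.0592/n)·log Q, log Q = n(E° − E)/0.0592 = −0.135.
Balancing electrons gives 2 Cr³⁺(aq) + Mn(s) → 2 Cr²⁺(aq) + Mn²⁺(aq); thus Q = ([Cr²⁺(aq)]^2·[Mn²⁺(aq)]) / [Cr³⁺(aq)]^2.
Isolating [Mn²⁺(aq)] in Q = 10^{−0.135} yields log [Mn²⁺(aq)] = −0.227, i.e. 0.59 M.

0.59 M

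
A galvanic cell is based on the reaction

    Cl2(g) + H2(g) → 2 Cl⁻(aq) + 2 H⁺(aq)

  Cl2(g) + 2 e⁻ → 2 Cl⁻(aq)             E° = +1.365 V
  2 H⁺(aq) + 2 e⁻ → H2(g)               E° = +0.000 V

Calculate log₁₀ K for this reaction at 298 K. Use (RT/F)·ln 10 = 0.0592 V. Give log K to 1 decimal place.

log K = 46.1

The Cl₂/Cl⁻ couple is reduced (cathode); E°cell = +1.365 − (+0.000) = +1.365 V with n = 2.
At equilibrium E = 0, so log K = nE°cell / 0.0592 = (2)(+1.365) / 0.0592 = 46.1.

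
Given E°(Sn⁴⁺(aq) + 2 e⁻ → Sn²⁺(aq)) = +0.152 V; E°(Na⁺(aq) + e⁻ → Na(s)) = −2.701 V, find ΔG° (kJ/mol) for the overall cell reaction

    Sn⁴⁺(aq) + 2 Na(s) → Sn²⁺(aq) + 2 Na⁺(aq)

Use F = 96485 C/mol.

−551 kJ/mol

In the reaction as written Sn⁴⁺(aq) is reduced, so the Sn⁴⁺/Sn²⁺ couple is the cathode and Na⁺/Na is the anode.
E°cell = +0.152 − (−2.701) = +2.853 V; balancing electrons gives n = 2.
ΔG° = −nFE°cell = −(2)(96485)(+2.853) J/mol = −551 kJ/mol.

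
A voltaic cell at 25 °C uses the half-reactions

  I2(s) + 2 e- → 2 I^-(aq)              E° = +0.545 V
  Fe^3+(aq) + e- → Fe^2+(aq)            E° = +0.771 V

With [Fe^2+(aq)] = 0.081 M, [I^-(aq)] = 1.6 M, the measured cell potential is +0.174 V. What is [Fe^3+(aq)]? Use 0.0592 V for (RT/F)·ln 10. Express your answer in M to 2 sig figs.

The Fe³⁺/Fe²⁺ couple has the larger reduction potential, so it is the cathode: E°cell = +0.771 − (+0.545) = +0.226 V and n = 2.
Rearranging E = E° − (0.0592/n)·log Q gives log Q = 2(+0.226 − (+0.174))/0.0592 = 1.757.
For 2 Fe^3+(aq) + 2 I^-(aq) → 2 Fe^2+(aq) + I2(s), the reaction quotient is Q = [Fe^2+(aq)]^2 / ([Fe^3+(aq)]^2·[I^-(aq)]^2).
Solving for the unknown gives log [Fe^3+(aq)] = −2.174, so [Fe^3+(aq)] ≈ 0.0067 M.

0.0067 M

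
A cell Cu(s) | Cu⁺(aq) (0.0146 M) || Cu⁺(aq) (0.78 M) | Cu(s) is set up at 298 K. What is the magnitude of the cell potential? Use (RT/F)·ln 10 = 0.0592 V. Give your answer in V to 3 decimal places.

0.102 V

For a concentration cell E°cell = 0, since both electrodes use the same couple.
The compartment with the higher Cu⁺(aq) concentration (0.78 M) acts as the cathode; ions are reduced there and produced at the dilute (0.0146 M) anode.
With n = 1, Ecell = −(0.0592/1)·log([dilute]/[conc]) = −(0.0592/1)·log(0.0146/0.78) = +0.102 V.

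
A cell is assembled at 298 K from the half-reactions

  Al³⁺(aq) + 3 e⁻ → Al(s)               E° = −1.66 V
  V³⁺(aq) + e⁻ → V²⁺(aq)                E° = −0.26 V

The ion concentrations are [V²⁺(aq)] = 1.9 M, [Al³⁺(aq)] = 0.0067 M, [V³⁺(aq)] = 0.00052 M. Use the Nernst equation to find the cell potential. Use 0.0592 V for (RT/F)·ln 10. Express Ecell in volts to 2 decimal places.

+1.23 V

The V³⁺/V²⁺ couple has the more positive E°, so it is the cathode; Al³⁺/Al is the anode.
The standard potential is −0.26 − (−1.66) = +1.40 V and the balanced reaction transfers n = 3 electrons.
Balancing gives 3 V³⁺(aq) + Al(s) → 3 V²⁺(aq) + Al³⁺(aq); hence Q = ([V²⁺(aq)]^3·[Al³⁺(aq)]) / [V³⁺(aq)]^3 = 3.27×10^8 (log Q = 8.514).
By the Nernst equation, E = +1.40 − (0.0592/3)·(8.514) = +1.23 V.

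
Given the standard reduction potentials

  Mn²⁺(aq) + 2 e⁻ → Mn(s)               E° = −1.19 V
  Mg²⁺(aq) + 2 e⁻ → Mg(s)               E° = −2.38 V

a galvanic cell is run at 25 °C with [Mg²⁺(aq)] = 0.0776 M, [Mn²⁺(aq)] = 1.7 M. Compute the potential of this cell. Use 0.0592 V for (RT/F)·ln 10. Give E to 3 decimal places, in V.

The Mn²⁺/Mn couple has the more positive E°, so it is the cathode; Mg²⁺/Mg is the anode.
E°cell = E°cat − E°an = −1.19 − (−2.38) = +1.19 V; n = 2.
Balancing gives Mn²⁺(aq) + Mg(s) → Mn(s) + Mg²⁺(aq); hence Q = [Mg²⁺(aq)] / [Mn²⁺(aq)] = 0.0456 (log Q = −1.341).
By the Nernst equation, E = +1.19 − (0.0592/2)·(−1.341) = +1.230 V.

+1.230 V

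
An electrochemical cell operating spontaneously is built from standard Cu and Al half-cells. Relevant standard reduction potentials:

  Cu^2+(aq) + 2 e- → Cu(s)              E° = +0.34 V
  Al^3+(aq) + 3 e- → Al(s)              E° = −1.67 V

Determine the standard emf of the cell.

+2.01 V

The Cu²⁺/Cu couple has the higher E°, so Cu ion is reduced (cathode) and Al is oxidized (anode).
E°cell = E°(cathode) − E°(anode) = +0.34 − (−1.67) = +2.01 V.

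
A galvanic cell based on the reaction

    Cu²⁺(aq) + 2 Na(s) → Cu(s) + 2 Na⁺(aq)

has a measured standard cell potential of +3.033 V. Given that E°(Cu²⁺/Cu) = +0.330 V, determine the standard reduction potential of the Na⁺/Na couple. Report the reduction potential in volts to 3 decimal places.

−2.703 V

In the reaction as written the Cu²⁺/Cu couple is reduced (cathode) and Na⁺/Na is oxidized (anode), so E°cell = E°(Cu²⁺/Cu) − E°(Na⁺/Na).
E°(Na⁺/Na) = E°(cathode) − E°cell = +0.330 − (+3.033) = −2.703 V.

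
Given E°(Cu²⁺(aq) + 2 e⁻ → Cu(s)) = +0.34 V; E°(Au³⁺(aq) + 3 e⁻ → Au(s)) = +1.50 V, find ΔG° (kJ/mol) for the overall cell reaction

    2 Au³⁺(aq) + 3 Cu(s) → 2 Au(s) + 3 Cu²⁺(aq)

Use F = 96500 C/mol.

In the reaction as written Au³⁺(aq) is reduced, so the Au³⁺/Au couple is the cathode and Cu²⁺/Cu is the anode.
E°cell = +1.50 − (+0.34) = +1.16 V; balancing electrons gives n = 6.
ΔG° = −nFE°cell = −(6)(96500)(+1.16) J/mol = −672 kJ/mol.

−672 kJ/mol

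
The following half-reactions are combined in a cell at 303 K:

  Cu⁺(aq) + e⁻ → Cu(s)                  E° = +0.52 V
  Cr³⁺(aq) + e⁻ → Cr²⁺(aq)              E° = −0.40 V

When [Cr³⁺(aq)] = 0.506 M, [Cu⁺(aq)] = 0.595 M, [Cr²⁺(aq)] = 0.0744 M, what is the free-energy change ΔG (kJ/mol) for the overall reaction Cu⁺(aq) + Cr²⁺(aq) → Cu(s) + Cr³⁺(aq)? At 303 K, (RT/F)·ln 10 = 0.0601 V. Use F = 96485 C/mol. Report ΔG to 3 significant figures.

The standard cell potential is +0.52 − (−0.40) = +0.92 V, with n = 1 electron in the balanced equation.
Q = [Cr³⁺(aq)] / ([Cu⁺(aq)]·[Cr²⁺(aq)]) = 11.4, so log Q = 1.058 and E = +0.92 − (0.0601/1)(1.058) = +0.8564 V.
ΔG = −nFE = −(1)(96485)(+0.8564) J/mol = −82.6 kJ/mol.

−82.6 kJ/mol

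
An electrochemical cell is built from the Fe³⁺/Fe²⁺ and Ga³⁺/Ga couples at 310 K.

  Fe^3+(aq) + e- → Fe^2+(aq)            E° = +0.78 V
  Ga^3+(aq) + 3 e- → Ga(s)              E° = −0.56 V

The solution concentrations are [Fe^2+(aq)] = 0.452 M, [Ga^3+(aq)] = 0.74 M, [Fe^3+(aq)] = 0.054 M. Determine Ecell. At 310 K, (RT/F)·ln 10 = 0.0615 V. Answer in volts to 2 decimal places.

+1.29 V

The Fe³⁺/Fe²⁺ couple has the more positive E°, so it is the cathode; Ga³⁺/Ga is the anode.
E°cell = E°cat − E°an = +0.78 − (−0.56) = +1.34 V; n = 3.
The balanced reaction is 3 Fe^3+(aq) + Ga(s) → 3 Fe^2+(aq) + Ga^3+(aq), so Q = ([Fe^2+(aq)]^3·[Ga^3+(aq)]) / [Fe^3+(aq)]^3 = 434 and log Q = 2.637.
Applying E = E° − (RT ln10/nF)·log Q gives +1.34 − (0.0615/3)(2.637) = +1.29 V.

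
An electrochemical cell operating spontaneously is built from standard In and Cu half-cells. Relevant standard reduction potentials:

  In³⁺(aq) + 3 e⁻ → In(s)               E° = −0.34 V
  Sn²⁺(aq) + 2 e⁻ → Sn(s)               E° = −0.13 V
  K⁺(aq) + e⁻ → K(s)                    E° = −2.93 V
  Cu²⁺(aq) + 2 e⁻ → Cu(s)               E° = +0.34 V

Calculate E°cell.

+0.68 V

Of the two couples in this cell, the one with the more positive reduction potential is reduced at the cathode: here that is Cu²⁺/Cu (+0.34 V); In³⁺/In (−0.34 V) is the anode.
E°cell = E°(cathode) − E°(anode) = +0.34 − (−0.34) = +0.68 V.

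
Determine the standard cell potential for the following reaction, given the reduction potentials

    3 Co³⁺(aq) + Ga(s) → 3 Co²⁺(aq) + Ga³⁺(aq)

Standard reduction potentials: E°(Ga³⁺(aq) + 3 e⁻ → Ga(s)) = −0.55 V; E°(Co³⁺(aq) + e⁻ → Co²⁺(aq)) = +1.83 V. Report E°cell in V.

Co³⁺(aq) gains electrons, so the Co³⁺/Co²⁺ couple is the cathode; the Ga³⁺/Ga couple is the anode.
E°cell = E°(cathode) − E°(anode) = +1.83 − (−0.55) = +2.38 V.
The positive value indicates the reaction is spontaneous as written.

+2.38 V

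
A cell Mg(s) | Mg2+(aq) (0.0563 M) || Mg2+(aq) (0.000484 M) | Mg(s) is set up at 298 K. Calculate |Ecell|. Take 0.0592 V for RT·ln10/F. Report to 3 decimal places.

For a concentration cell E°cell = 0, since both electrodes use the same couple.
The compartment with the higher Mg2+(aq) concentration (0.0563 M) acts as the cathode; ions are reduced there and produced at the dilute (0.000484 M) anode.
With n = 2, Ecell = −(0.0592/2)·log([dilute]/[conc]) = −(0.0592/2)·log(0.000484/0.0563) = +0.061 V.

0.061 V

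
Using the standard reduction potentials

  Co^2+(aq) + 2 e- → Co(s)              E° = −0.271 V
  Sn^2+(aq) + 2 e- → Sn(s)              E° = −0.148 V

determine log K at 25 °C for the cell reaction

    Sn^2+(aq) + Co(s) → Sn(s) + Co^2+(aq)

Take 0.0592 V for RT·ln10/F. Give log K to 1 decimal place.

log K = 4.2

The Sn²⁺/Sn couple is reduced (cathode); E°cell = −0.148 − (−0.271) = +0.123 V with n = 2.
At equilibrium E = 0, so log K = nE°cell / 0.0592 = (2)(+0.123) / 0.0592 = 4.2.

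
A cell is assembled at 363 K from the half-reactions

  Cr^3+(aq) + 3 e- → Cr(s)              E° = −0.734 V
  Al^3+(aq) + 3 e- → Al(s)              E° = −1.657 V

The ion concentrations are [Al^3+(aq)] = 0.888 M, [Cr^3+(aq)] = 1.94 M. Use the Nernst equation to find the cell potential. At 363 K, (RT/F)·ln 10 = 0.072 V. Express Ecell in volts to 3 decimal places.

Since E°(Cr³⁺/Cr) > E°(Al³⁺/Al), Cr³⁺/Cr serves as the cathode.
E°cell = E°cat − E°an = −0.734 − (−1.657) = +0.923 V; n = 3.
For the overall reaction Cr^3+(aq) + Al(s) → Cr(s) + Al^3+(aq), Q = [Al^3+(aq)] / [Cr^3+(aq)] = 0.458, giving log Q = −0.339.
By the Nernst equation, E = +0.923 − (0.072/3)·(−0.339) = +0.931 V.

+0.931 V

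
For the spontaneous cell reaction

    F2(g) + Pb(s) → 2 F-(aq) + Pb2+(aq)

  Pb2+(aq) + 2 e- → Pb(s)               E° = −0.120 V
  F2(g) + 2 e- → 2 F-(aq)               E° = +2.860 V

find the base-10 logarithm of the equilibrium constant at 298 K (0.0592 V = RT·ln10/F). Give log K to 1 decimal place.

The F₂/F⁻ couple is reduced (cathode); E°cell = +2.860 − (−0.120) = +2.980 V with n = 2.
At equilibrium E = 0, so log K = nE°cell / 0.0592 = (2)(+2.980) / 0.0592 = 100.7.

log K = 100.7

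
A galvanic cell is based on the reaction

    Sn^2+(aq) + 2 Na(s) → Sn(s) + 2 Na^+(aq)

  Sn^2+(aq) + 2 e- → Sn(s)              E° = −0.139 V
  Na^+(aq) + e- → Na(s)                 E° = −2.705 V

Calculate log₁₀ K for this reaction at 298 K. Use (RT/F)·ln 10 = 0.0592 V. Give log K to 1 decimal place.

log K = 86.7

The Sn²⁺/Sn couple is reduced (cathode); E°cell = −0.139 − (−2.705) = +2.566 V with n = 2.
At equilibrium E = 0, so log K = nE°cell / 0.0592 = (2)(+2.566) / 0.0592 = 86.7.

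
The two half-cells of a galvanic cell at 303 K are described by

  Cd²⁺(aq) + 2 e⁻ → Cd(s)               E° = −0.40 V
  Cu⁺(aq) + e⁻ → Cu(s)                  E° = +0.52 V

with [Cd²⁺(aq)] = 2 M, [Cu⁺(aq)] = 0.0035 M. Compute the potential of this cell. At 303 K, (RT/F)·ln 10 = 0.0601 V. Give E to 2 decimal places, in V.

Cu⁺/Cu is reduced (cathode, E° = +0.52 V) and Cd²⁺/Cd is oxidized (anode).
E°cell = E°cat − E°an = +0.52 − (−0.40) = +0.92 V; n = 2.
The balanced reaction is 2 Cu⁺(aq) + Cd(s) → 2 Cu(s) + Cd²⁺(aq), so Q = [Cd²⁺(aq)] / [Cu⁺(aq)]^2 = 1.63×10^5 and log Q = 5.213.
E = E° − (0.0601/n)·log Q = +0.92 − (0.0601/2)(5.213) = +0.76 V.

+0.76 V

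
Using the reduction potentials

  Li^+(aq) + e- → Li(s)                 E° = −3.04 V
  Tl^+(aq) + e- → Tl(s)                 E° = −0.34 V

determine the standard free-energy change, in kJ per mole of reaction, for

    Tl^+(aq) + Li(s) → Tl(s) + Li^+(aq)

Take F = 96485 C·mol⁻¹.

−261 kJ/mol

In the reaction as written Tl^+(aq) is reduced, so the Tl⁺/Tl couple is the cathode and Li⁺/Li is the anode.
E°cell = −0.34 − (−3.04) = +2.70 V; balancing electrons gives n = 1.
ΔG° = −nFE°cell = −(1)(96485)(+2.70) J/mol = −261 kJ/mol.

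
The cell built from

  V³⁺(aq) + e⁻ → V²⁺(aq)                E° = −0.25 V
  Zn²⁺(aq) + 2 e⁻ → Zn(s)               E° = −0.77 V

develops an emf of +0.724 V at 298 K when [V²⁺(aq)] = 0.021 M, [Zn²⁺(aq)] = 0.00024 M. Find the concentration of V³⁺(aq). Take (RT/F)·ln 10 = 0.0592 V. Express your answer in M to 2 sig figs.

V³⁺/V²⁺ is the cathode (higher E°); E°cell = −0.25 − (−0.77) = +0.52 V with n = 2.
Since E = E° − (0.0592/n)·log Q, log Q = n(E° − E)/0.0592 = −6.892.
The balanced reaction is 2 V³⁺(aq) + Zn(s) → 2 V²⁺(aq) + Zn²⁺(aq), so Q = ([V²⁺(aq)]^2·[Zn²⁺(aq)]) / [V³⁺(aq)]^2.
Substituting the known concentrations and solving, log [V³⁺(aq)] = −0.042 and [V³⁺(aq)] = 0.91 M.

0.91 M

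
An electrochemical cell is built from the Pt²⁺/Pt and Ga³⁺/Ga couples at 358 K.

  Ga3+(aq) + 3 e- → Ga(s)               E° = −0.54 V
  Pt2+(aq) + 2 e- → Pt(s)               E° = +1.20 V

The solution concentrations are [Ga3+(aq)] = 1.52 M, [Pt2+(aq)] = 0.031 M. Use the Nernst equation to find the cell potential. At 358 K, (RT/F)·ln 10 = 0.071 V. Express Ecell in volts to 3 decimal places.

Pt²⁺/Pt is reduced (cathode, E° = +1.20 V) and Ga³⁺/Ga is oxidized (anode).
E°cell = E°cat − E°an = +1.20 − (−0.54) = +1.74 V; n = 6.
Balancing gives 3 Pt2+(aq) + 2 Ga(s) → 3 Pt(s) + 2 Ga3+(aq); hence Q = [Ga3+(aq)]^2 / [Pt2+(aq)]^3 = 7.76×10^4 (log Q = 4.890).
By the Nernst equation, E = +1.74 − (0.071/6)·(4.890) = +1.682 V.

+1.682 V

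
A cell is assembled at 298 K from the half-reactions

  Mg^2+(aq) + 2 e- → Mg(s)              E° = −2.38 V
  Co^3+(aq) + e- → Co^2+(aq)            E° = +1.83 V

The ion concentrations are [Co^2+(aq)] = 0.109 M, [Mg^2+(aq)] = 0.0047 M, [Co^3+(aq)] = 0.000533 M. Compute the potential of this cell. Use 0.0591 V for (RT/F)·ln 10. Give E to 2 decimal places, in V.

+4.14 V

Co³⁺/Co²⁺ is reduced (cathode, E° = +1.83 V) and Mg²⁺/Mg is oxidized (anode).
E°cell = +1.83 − (−2.38) = +4.21 V, with n = 2 electrons transferred.
Balancing gives 2 Co^3+(aq) + Mg(s) → 2 Co^2+(aq) + Mg^2+(aq); hence Q = ([Co^2+(aq)]^2·[Mg^2+(aq)]) / [Co^3+(aq)]^2 = 197 (log Q = 2.293).
Applying E = E° − (RT ln10/nF)·log Q gives +4.21 − (0.0591/2)(2.293) = +4.14 V.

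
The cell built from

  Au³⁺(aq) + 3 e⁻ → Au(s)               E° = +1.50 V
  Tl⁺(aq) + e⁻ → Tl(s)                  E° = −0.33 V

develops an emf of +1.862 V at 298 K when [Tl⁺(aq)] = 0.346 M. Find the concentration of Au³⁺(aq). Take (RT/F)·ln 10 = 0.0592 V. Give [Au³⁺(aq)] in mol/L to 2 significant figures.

1.7 M

The Au³⁺/Au couple has the larger reduction potential, so it is the cathode: E°cell = +1.50 − (−0.33) = +1.83 V and n = 3.
Since E = E° − (0.0592/n)·log Q, log Q = n(E° − E)/0.0592 = −1.622.
For Au³⁺(aq) + 3 Tl(s) → Au(s) + 3 Tl⁺(aq), the reaction quotient is Q = [Tl⁺(aq)]^3 / [Au³⁺(aq)].
Substituting the known concentrations and solving, log [Au³⁺(aq)] = 0.239 and [Au³⁺(aq)] = 1.7 M.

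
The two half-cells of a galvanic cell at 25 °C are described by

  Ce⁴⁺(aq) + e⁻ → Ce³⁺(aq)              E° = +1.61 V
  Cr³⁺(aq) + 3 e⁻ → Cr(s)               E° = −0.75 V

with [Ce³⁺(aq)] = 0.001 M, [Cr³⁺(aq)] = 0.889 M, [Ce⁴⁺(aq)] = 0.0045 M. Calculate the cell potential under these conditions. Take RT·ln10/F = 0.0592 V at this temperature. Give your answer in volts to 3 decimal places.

Since E°(Ce⁴⁺/Ce³⁺) > E°(Cr³⁺/Cr), Ce⁴⁺/Ce³⁺ serves as the cathode.
E°cell = +1.61 − (−0.75) = +2.36 V, with n = 3 electrons transferred.
For the overall reaction 3 Ce⁴⁺(aq) + Cr(s) → 3 Ce³⁺(aq) + Cr³⁺(aq), Q = ([Ce³⁺(aq)]^3·[Cr³⁺(aq)]) / [Ce⁴⁺(aq)]^3 = 0.00976, giving log Q = −2.011.
E = E° − (0.0592/n)·log Q = +2.36 − (0.0592/3)(−2.011) = +2.400 V.

+2.400 V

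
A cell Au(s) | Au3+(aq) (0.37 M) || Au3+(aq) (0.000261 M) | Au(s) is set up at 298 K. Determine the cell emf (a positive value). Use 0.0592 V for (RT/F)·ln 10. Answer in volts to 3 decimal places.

0.062 V

For a concentration cell E°cell = 0, since both electrodes use the same couple.
The compartment with the higher Au3+(aq) concentration (0.37 M) acts as the cathode; ions are reduced there and produced at the dilute (0.000261 M) anode.
With n = 3, Ecell = −(0.0592/3)·log([dilute]/[conc]) = −(0.0592/3)·log(0.000261/0.37) = +0.062 V.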